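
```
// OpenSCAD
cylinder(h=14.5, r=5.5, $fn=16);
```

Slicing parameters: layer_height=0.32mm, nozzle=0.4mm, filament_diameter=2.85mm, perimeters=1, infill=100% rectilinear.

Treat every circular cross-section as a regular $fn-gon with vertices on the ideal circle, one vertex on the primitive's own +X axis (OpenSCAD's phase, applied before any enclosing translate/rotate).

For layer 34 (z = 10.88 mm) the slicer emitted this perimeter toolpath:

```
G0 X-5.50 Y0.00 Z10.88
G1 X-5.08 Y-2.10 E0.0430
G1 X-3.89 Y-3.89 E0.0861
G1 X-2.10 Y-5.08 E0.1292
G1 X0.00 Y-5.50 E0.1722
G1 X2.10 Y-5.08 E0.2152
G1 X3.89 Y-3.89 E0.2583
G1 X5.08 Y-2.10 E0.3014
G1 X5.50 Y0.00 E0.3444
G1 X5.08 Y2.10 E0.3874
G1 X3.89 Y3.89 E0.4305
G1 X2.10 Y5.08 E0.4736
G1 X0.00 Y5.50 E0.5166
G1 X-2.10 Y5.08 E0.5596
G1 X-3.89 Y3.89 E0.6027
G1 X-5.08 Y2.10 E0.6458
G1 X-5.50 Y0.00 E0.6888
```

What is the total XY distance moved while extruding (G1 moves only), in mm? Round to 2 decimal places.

34.33 mm

Sum the Euclidean lengths of each G1 segment: total = 34.33 mm.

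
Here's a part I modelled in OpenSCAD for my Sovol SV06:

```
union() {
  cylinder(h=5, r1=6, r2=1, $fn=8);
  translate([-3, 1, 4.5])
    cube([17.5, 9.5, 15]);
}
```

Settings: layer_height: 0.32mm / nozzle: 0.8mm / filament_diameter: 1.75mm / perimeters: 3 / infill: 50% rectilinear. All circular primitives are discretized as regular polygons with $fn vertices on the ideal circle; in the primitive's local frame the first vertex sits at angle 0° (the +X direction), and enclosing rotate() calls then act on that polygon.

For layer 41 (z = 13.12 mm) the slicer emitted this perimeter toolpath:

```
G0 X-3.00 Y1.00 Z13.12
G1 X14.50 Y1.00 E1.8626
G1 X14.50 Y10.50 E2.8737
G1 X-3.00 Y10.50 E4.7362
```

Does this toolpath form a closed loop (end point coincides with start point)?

no

Start point (G0): (-3.00, 1.00). End point (last G1): the path does not return to the start — open.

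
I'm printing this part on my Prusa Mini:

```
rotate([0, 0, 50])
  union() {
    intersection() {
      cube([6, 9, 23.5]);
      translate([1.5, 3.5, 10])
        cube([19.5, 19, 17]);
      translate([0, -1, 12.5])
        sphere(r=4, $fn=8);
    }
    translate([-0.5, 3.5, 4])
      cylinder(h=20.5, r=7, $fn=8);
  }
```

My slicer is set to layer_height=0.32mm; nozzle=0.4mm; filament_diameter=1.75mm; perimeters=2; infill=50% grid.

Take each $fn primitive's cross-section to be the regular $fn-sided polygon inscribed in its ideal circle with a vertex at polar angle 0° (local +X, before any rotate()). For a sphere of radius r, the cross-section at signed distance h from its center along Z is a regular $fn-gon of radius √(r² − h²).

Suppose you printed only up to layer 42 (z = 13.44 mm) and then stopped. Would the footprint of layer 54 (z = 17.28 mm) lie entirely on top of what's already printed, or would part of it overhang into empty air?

entirely on top

Compare the two slices. At z = 13.44: the cube is present — its section is the full 6×9 rectangle (area 54.00 mm²); the cube at (1.5, 3.5) is present — its section is the full 19.5×19 rectangle (area 370.50 mm²); the sphere at (0, -1): section is a regular 8-gon, circumradius = √(r²−h²) = √(4²−0.94²) = 3.888 (area = (8/2)·3.888²·sin(360°/8) = 42.76 mm²); After intersecting: the 19.5×19 cube at (1.5, 3.5) partially overlaps the 6×9 cube; clipping to the common part keeps 24.75 mm²; the r=4 sphere at (0, -1) does not overlap the running intersection (empty) — nothing remains; the r=7 cylinder at (-0.5, 3.5) gives a regular 8-gon of circumradius 7 (constant along its height) (area = (8/2)·7.000²·sin(360°/8) = 138.59 mm²); Taking the union: only the r=7 cylinder at (-0.5, 3.5) is present, so the union is just that shape — area = 138.59 mm²; (whole slice rotated 50° about Z — lengths, areas and connectivity unchanged). At z = 17.28: the cube is present — its section is the full 6×9 rectangle (area 54.00 mm²); the 19.5×19 cube at (1.5, 3.5) contributes its full rectangle (area 370.50 mm²); the sphere at (0, -1) is not intersected at this z (|z−center|=4.780 > r=4); After intersecting: at least one operand is absent at this height, so nothing remains; the r=7 cylinder at (-0.5, 3.5) contributes a regular 8-gon of circumradius 7 (area = (8/2)·7.000²·sin(360°/8) = 138.59 mm²); Taking the union: only the r=7 cylinder at (-0.5, 3.5) is present, so the union is just that shape — area = 138.59 mm²; (rotated 50° about Z; rotation is an isometry so areas/perimeters/island counts are preserved). Checking containment: the cross-section at z = 17.28 is a subset of the cross-section at z = 13.44.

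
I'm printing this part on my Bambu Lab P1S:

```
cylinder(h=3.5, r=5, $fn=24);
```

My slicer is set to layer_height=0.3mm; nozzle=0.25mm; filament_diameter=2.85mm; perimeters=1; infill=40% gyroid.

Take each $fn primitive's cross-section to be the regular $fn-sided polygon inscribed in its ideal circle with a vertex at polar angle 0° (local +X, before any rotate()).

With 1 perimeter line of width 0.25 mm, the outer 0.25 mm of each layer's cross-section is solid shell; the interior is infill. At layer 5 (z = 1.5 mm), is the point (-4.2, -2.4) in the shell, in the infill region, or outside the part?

shell

At z = 1.5 mm: the r=5 cylinder gives a regular 24-gon of circumradius 5 (constant along its height). Overall, the cross-section is a single solid region. The nearest boundary edge runs (-4.83, -1.29)→(-4.33, -2.50); distance from the point to it = 0.16 mm. The point is inside the cross-section, 0.16 mm from the nearest boundary — within the 0.25 mm shell band (1 × 0.25).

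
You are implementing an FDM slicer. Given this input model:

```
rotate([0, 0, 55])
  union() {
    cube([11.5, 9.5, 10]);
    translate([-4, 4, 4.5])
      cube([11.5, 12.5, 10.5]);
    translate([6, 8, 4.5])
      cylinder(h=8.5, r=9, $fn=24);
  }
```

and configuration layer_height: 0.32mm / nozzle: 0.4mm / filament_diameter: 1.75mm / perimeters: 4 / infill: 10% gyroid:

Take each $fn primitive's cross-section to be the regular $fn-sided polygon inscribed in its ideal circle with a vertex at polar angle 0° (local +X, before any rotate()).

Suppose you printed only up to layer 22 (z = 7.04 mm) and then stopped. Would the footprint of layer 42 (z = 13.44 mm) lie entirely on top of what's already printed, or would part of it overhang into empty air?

entirely on top

Compare the two slices. At z = 7.04: the 11.5×9.5 cube contributes its full rectangle (area 109.25 mm²); the 11.5×12.5 cube at (-4, 4) contributes its full rectangle (area 143.75 mm²); the r=9 cylinder at (6, 8) contributes a regular 24-gon of circumradius 9 (area = (24/2)·9.000²·sin(360°/24) = 251.57 mm²); Combining (union): the regions partially overlap — summed areas 504.57 mm² minus the doubly-counted overlap 222.73 mm² gives 281.84 mm² — area = 281.84 mm²; (rotated 55° about Z; rotation is an isometry so areas/perimeters/island counts are preserved). At z = 13.44: the cube is absent (z outside [0, 10]); the cube at (-4, 4) is present — its section is the full 11.5×12.5 rectangle (area 143.75 mm²); the cylinder at (6, 8) is not intersected at this z (z outside [4.5, 13]); Merging all regions: only the 11.5×12.5 cube at (-4, 4) is present, so the union is just that shape — area = 143.75 mm²; (whole slice rotated 55° about Z — lengths, areas and connectivity unchanged). Checking containment: the cross-section at z = 13.44 is a subset of the cross-section at z = 7.04.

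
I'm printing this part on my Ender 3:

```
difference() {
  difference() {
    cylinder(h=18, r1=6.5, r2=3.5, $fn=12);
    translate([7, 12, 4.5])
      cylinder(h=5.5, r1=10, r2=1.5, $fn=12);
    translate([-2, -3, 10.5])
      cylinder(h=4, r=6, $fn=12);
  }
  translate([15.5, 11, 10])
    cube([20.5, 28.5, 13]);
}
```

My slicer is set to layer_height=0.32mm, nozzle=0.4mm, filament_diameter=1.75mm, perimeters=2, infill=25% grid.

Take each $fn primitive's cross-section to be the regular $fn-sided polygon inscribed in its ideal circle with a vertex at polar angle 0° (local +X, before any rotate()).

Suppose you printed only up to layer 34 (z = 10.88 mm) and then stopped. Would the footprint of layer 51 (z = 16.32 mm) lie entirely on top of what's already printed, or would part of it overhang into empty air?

part overhangs

Compare the two slices. At z = 10.88: the cone (r1=6.5→r2=3.5) has section circumradius 4.687 here — a regular 12-gon (area = (12/2)·4.687²·sin(360°/12) = 65.89 mm²); the cone at (7, 12) is absent (z outside [4.5, 10]); the cylinder at (-2, -3): section is a regular 12-gon, circumradius r=6 (area = (12/2)·6.000²·sin(360°/12) = 108.00 mm²); Subtracting the remaining from the first: starting from the cone (65.89 mm²), the r=6 cylinder at (-2, -3) partially overlaps it — only the 47.45 mm² overlap (of its 108.00 mm²) is removed, clipping the outline — area = 18.45 mm²; the cube at (15.5, 11) (footprint 20.5×28.5) is included at this height (area 584.25 mm²); After the difference (first − rest): starting from that combined region (18.45 mm²), the 20.5×28.5 cube at (15.5, 11) misses the remaining region (no effect) — area = 18.45 mm². At z = 16.32: the cone (r1=6.5→r2=3.5) has section circumradius 3.780 here — a regular 12-gon (area = (12/2)·3.780²·sin(360°/12) = 42.87 mm²); the cone at (7, 12) is not intersected at this z (z outside [4.5, 10]); the cylinder at (-2, -3) does not reach this height (z outside [10.5, 14.5]); Taking the first minus the rest: none of the subtracted shapes is present at this height, so the cone is unchanged — area = 42.87 mm²; the 20.5×28.5 cube at (15.5, 11) contributes its full rectangle (area 584.25 mm²); Subtracting the remaining from the first: starting from the result so far (42.87 mm²), the 20.5×28.5 cube at (15.5, 11) misses the remaining region (no effect) — area = 42.87 mm². Checking containment: at z = 16.32 the cross-section extends beyond the z = 10.88 cross-section by about 35.00 mm².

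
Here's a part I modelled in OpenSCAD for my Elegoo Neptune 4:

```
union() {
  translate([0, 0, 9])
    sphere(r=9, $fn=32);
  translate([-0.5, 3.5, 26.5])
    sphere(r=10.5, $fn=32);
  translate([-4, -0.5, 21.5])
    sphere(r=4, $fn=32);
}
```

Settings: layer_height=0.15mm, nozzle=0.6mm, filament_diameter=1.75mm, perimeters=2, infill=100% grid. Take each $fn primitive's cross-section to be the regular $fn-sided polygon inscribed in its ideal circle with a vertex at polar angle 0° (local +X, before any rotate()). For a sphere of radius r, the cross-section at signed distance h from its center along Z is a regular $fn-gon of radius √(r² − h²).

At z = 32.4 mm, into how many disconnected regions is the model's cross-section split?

1

At z = 32.4 mm: the sphere is absent (|z−center|=23.400 > r=9); the r=10.5 sphere at (-0.5, 3.5) slices to a regular 32-gon of circumradius 8.686 (√(r²−h²) with h=5.9 from center); the sphere at (-4, -0.5) is not intersected at this z (|z−center|=10.900 > r=4); Taking the union: only the r=10.5 sphere at (-0.5, 3.5) is present, so the union is just that shape — 1 connected region. The result has 1 disconnected region.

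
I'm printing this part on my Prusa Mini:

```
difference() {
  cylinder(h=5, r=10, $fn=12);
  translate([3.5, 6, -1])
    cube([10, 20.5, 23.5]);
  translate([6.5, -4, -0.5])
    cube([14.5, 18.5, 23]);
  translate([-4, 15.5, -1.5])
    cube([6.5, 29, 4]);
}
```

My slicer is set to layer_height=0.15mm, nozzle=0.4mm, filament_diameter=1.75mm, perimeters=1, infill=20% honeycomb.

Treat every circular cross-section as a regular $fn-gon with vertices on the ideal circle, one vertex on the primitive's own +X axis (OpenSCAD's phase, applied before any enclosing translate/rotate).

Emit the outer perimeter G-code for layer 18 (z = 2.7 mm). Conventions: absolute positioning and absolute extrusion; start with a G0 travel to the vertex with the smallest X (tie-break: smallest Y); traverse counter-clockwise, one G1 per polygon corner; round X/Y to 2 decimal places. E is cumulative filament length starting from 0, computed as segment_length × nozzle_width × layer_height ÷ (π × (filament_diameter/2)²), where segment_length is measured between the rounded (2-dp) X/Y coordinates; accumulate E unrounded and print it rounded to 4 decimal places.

G0 X-10.00 Y0.00 Z2.70
G1 X-8.66 Y-5.00 E0.1291
G1 X-5.00 Y-8.66 E0.2582
G1 X0.00 Y-10.00 E0.3874
G1 X5.00 Y-8.66 E0.5165
G1 X8.66 Y-5.00 E0.6456
G1 X8.93 Y-4.00 E0.6715
G1 X6.50 Y-4.00 E0.7321
G1 X6.50 Y6.00 E0.9815
G1 X3.50 Y6.00 E1.0564
G1 X3.50 Y9.06 E1.1327
G1 X0.00 Y10.00 E1.2231
G1 X-5.00 Y8.66 E1.3522
G1 X-8.66 Y5.00 E1.4813
G1 X-10.00 Y0.00 E1.6105

At z = 2.7 mm: the cylinder: section is a regular 12-gon, circumradius r=10; the cube at (3.5, 6) (footprint 10×20.5) is included at this height; the cube at (6.5, -4) is present — its section is the full 14.5×18.5 rectangle; the cube at (-4, 15.5) is not intersected at this z (z outside [-1.5, 2.5]); Taking the first minus the rest: starting from the r=10 cylinder, the 10×20.5 cube at (3.5, 6) partially overlaps it — only the 7.83 mm² overlap (of its 205.00 mm²) is removed, clipping the outline; the 14.5×18.5 cube at (6.5, -4) partially overlaps it — only the 27.67 mm² overlap (of its 268.25 mm²) is removed, clipping the outline — 1 connected region. The outline is a single polygon with 14 vertices. Extrusion per mm of travel: 0.4 × 0.15 / (π × 0.875²) = 0.024945. Accumulating E over each segment gives final E = 1.6105.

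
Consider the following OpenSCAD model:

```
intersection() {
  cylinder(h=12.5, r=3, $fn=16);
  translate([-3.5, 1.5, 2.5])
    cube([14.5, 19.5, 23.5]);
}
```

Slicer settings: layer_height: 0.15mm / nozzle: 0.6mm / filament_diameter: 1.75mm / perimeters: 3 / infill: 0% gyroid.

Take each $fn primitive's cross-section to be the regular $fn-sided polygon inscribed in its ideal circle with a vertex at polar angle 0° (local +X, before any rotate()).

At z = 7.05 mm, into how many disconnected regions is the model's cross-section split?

At z = 7.05 mm: the r=3 cylinder gives a regular 16-gon of circumradius 3 (constant along its height); the cube at (-3.5, 1.5) is present — its section is the full 14.5×19.5 rectangle; Taking the intersection: the 14.5×19.5 cube at (-3.5, 1.5) partially overlaps the r=3 cylinder; clipping to the common part keeps 5.28 mm² — 1 connected region. The result has 1 disconnected region.

1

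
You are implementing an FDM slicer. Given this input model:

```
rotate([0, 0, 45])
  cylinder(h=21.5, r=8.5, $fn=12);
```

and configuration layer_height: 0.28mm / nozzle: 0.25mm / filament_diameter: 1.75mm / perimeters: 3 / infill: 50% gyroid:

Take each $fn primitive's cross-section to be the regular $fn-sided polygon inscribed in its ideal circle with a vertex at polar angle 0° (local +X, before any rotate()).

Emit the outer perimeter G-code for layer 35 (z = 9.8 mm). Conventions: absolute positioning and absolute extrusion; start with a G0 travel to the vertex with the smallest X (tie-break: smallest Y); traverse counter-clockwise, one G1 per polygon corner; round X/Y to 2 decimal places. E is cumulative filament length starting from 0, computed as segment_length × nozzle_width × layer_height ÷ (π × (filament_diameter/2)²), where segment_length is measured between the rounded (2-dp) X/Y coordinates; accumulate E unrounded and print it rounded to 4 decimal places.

At z = 9.8 mm: the r=8.5 cylinder contributes a regular 12-gon of circumradius 8.5; (rotated 45° about Z; rotation is an isometry so areas/perimeters/island counts are preserved). The outline is a single polygon with 12 vertices. Extrusion per mm of travel: 0.25 × 0.28 / (π × 0.875²) = 0.029103. Accumulating E over each segment gives final E = 1.5365.

G0 X-8.21 Y-2.20 Z9.80
G1 X-6.01 Y-6.01 E0.1280
G1 X-2.20 Y-8.21 E0.2561
G1 X2.20 Y-8.21 E0.3841
G1 X6.01 Y-6.01 E0.5122
G1 X8.21 Y-2.20 E0.6402
G1 X8.21 Y2.20 E0.7683
G1 X6.01 Y6.01 E0.8963
G1 X2.20 Y8.21 E1.0243
G1 X-2.20 Y8.21 E1.1524
G1 X-6.01 Y6.01 E1.2804
G1 X-8.21 Y2.20 E1.4085
G1 X-8.21 Y-2.20 E1.5365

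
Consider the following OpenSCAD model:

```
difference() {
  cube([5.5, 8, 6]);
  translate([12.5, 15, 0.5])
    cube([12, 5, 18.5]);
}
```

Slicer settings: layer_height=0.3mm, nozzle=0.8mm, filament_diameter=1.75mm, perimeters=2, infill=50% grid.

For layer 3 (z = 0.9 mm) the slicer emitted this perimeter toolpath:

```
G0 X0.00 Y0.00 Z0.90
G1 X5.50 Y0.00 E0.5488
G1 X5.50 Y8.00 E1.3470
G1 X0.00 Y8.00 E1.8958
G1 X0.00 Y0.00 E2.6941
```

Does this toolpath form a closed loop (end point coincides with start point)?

Start point (G0): (0.00, 0.00). End point (last G1): the path returns to the start — closed.

yes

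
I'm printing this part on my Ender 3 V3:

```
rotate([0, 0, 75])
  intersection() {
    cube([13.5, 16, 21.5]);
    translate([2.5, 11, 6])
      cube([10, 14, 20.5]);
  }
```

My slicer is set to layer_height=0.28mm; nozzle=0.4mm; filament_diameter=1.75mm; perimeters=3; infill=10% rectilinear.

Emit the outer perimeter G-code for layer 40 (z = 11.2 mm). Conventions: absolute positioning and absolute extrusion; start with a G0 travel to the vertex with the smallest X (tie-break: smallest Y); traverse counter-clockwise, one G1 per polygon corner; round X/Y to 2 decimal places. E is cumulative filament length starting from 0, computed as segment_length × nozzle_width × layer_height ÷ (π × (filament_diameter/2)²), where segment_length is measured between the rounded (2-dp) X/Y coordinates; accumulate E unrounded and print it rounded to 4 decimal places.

G0 X-14.81 Y6.56 Z11.20
G1 X-9.98 Y5.26 E0.2329
G1 X-7.39 Y14.92 E0.6986
G1 X-12.22 Y16.22 E0.9315
G1 X-14.81 Y6.56 E1.3972

At z = 11.2 mm: the 13.5×16 cube contributes its full rectangle; the 10×14 cube at (2.5, 11) contributes its full rectangle; After intersecting: the 10×14 cube at (2.5, 11) partially overlaps the 13.5×16 cube; clipping to the common part keeps 50.00 mm² — 1 connected region; (rotated 75° about Z; rotation is an isometry so areas/perimeters/island counts are preserved). The outline is a single polygon with 4 vertices. Extrusion per mm of travel: 0.4 × 0.28 / (π × 0.875²) = 0.046564. Accumulating E over each segment gives final E = 1.3972.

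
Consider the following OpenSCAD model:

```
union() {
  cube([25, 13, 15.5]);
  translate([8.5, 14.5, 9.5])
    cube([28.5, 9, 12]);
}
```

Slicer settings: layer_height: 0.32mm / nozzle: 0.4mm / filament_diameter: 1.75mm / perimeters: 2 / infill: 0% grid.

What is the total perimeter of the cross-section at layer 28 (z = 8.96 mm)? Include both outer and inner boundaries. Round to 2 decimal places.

76.00 mm

At z = 8.96 mm: the cube is present — its section is the full 25×13 rectangle (perimeter 76.00 mm); the cube at (8.5, 14.5) does not reach this height (z outside [9.5, 21.5]); Merging all regions: only the 25×13 cube is present, so the union is just that shape — boundary = 76.00 mm. Overall, the cross-section is a single solid region. Total boundary length (outer) = 76.00 mm.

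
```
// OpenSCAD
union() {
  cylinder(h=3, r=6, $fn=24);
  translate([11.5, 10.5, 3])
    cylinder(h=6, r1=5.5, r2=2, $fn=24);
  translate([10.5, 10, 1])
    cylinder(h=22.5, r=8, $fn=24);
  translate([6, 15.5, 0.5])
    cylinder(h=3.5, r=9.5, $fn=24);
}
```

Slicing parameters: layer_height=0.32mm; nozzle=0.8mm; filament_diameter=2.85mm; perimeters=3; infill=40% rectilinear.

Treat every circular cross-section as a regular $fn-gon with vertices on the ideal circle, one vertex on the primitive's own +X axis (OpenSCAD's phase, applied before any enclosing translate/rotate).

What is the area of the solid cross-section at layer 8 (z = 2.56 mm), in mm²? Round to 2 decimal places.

At z = 2.56 mm: the r=6 cylinder contributes a regular 24-gon of circumradius 6 (area = (24/2)·6.000²·sin(360°/24) = 111.81 mm²); the cone at (11.5, 10.5) does not reach this height (z outside [3, 9]); the r=8 cylinder at (10.5, 10) contributes a regular 24-gon of circumradius 8 (area = (24/2)·8.000²·sin(360°/24) = 198.77 mm²); the r=9.5 cylinder at (6, 15.5) contributes a regular 24-gon of circumradius 9.5 (area = (24/2)·9.500²·sin(360°/24) = 280.30 mm²); Combining (union): the regions partially overlap — summed areas 590.88 mm² minus the doubly-counted overlap 116.46 mm² gives 474.42 mm² — area = 474.42 mm². Overall, the cross-section has 2 separate islands. Net area = 474.42 mm².

474.42 mm²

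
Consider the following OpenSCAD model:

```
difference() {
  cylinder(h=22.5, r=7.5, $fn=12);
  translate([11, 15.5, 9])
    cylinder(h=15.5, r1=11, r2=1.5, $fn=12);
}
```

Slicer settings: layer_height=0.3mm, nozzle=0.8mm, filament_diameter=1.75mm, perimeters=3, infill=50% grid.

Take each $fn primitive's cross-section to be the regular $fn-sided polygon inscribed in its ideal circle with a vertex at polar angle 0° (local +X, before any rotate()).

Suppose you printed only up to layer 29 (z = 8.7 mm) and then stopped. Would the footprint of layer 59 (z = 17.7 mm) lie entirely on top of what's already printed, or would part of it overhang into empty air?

Compare the two slices. At z = 8.7: the r=7.5 cylinder contributes a regular 12-gon of circumradius 7.5 (area = (12/2)·7.500²·sin(360°/12) = 168.75 mm²); the cone at (11, 15.5) is absent (z outside [9, 24.5]); Subtracting the remaining from the first: none of the subtracted shapes is present at this height, so the r=7.5 cylinder is unchanged — area = 168.75 mm². At z = 17.7: the r=7.5 cylinder contributes a regular 12-gon of circumradius 7.5 (area = (12/2)·7.500²·sin(360°/12) = 168.75 mm²); the cone at (11, 15.5): at t=0.561 of its height the radius interpolates to r₁+(r₂−r₁)t = 5.668, giving a regular 12-gon of that circumradius (area = (12/2)·5.668²·sin(360°/12) = 96.37 mm²); After the difference (first − rest): starting from the r=7.5 cylinder (168.75 mm²), the cone at (11, 15.5) misses the remaining region (no effect) — area = 168.75 mm². Checking containment: the cross-section at z = 17.7 is a subset of the cross-section at z = 8.7.

entirely on top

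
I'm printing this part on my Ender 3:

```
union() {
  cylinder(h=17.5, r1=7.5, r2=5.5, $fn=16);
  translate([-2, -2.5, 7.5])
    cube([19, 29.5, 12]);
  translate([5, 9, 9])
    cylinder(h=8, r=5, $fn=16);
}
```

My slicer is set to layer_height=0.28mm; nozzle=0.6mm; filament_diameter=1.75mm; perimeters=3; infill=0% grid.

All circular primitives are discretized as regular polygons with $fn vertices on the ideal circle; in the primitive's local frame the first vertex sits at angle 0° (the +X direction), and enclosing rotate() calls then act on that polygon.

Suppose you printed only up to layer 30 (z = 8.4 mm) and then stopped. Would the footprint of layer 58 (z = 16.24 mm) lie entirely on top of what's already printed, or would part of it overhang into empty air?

Compare the two slices. At z = 8.4: the cone (r1=7.5→r2=5.5) has section circumradius 6.540 here — a regular 16-gon (area = (16/2)·6.540²·sin(360°/16) = 130.94 mm²); the cube at (-2, -2.5) is present — its section is the full 19×29.5 rectangle (area 560.50 mm²); the cylinder at (5, 9) is absent (z outside [9, 17]); Combining (union): the regions partially overlap — summed areas 691.44 mm² minus the doubly-counted overlap 66.15 mm² gives 625.30 mm² — area = 625.30 mm². At z = 16.24: the cone contributes a regular 16-gon of circumradius 5.644 (interpolated between r1=7.5 and r2=5.5 at t=0.928) (area = (16/2)·5.644²·sin(360°/16) = 97.52 mm²); the cube at (-2, -2.5) (footprint 19×29.5) is included at this height (area 560.50 mm²); the r=5 cylinder at (5, 9) gives a regular 16-gon of circumradius 5 (constant along its height) (area = (16/2)·5.000²·sin(360°/16) = 76.54 mm²); Merging all regions: the regions partially overlap — summed areas 734.56 mm² minus the doubly-counted overlap 130.27 mm² gives 604.29 mm² — area = 604.29 mm². Checking containment: the cross-section at z = 16.24 is a subset of the cross-section at z = 8.4.

entirely on top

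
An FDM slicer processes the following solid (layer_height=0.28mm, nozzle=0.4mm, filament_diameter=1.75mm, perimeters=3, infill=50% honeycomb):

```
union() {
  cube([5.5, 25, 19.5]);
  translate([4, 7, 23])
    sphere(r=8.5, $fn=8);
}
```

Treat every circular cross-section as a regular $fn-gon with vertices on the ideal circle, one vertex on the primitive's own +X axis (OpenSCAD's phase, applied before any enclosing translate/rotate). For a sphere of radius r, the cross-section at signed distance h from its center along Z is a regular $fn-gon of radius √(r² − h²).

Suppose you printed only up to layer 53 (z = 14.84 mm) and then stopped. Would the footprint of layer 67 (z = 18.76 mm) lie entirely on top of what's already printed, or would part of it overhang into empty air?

part overhangs

Compare the two slices. At z = 14.84: the cube is present — its section is the full 5.5×25 rectangle (area 137.50 mm²); the r=8.5 sphere at (4, 7) slices to a regular 8-gon of circumradius 2.380 (√(r²−h²) with h=8.16 from center) (area = (8/2)·2.380²·sin(360°/8) = 16.02 mm²); Taking the union: the regions partially overlap — summed areas 153.52 mm² minus the doubly-counted overlap 14.22 mm² gives 139.30 mm² — area = 139.30 mm². At z = 18.76: the 5.5×25 cube contributes its full rectangle (area 137.50 mm²); the sphere at (4, 7): section is a regular 8-gon, circumradius = √(r²−h²) = √(8.5²−4.24²) = 7.367 (area = (8/2)·7.367²·sin(360°/8) = 153.51 mm²); Merging all regions: the regions partially overlap — summed areas 291.01 mm² minus the doubly-counted overlap 73.15 mm² gives 217.85 mm² — area = 217.85 mm². Checking containment: at z = 18.76 the cross-section extends beyond the z = 14.84 cross-section by about 78.55 mm².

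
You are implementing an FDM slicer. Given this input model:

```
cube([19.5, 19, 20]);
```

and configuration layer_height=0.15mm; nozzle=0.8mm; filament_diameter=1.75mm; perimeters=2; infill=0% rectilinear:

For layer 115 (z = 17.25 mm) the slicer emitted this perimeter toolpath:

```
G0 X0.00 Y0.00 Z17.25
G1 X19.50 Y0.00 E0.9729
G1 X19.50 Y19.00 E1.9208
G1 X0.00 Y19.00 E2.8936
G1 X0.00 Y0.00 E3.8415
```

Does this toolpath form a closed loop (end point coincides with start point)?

Start point (G0): (0.00, 0.00). End point (last G1): the path returns to the start — closed.

yes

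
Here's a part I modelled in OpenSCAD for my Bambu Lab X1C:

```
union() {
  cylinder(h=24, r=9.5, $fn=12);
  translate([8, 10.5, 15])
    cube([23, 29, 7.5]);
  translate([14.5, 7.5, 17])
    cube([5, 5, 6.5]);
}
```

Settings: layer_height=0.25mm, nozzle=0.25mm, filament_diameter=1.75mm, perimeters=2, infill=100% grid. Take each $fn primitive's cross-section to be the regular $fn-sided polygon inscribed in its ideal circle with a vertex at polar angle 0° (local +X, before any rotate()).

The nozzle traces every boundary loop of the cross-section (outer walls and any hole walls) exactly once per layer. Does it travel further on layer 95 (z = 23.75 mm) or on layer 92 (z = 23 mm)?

Layer 95 (z = 23.75): the r=9.5 cylinder gives a regular 12-gon of circumradius 9.5 (constant along its height) (perimeter = 2·12·9.500·sin(180°/12) = 59.01 mm); the cube at (8, 10.5) does not reach this height (z outside [15, 22.5]); the cube at (14.5, 7.5) is absent (z outside [17, 23.5]); Merging all regions: only the r=9.5 cylinder is present, so the union is just that shape — boundary = 59.01 mm. So its perimeter = 59.01 mm. Layer 92 (z = 23): the r=9.5 cylinder gives a regular 12-gon of circumradius 9.5 (constant along its height) (perimeter = 2·12·9.500·sin(180°/12) = 59.01 mm); the cube at (8, 10.5) is not intersected at this z (z outside [15, 22.5]); the cube at (14.5, 7.5) is present — its section is the full 5×5 rectangle (perimeter 20.00 mm); Merging all regions: the 2 present regions are separate (no shared area or edge), so areas and boundary lengths simply add and each stays a separate island — boundary = 79.01 mm. So its perimeter = 79.01 mm. Layer 92 is larger (79.01 vs 59.01 mm).

layer 92 (z = 23 mm)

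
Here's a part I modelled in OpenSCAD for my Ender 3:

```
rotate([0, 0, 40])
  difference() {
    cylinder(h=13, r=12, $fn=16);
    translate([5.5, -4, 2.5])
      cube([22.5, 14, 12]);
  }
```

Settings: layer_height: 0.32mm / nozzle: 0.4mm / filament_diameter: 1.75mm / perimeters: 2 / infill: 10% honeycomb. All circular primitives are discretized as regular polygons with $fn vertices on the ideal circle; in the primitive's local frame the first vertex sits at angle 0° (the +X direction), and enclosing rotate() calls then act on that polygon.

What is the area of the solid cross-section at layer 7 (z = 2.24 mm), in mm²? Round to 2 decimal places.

At z = 2.24 mm: the r=12 cylinder contributes a regular 16-gon of circumradius 12 (area = (16/2)·12.000²·sin(360°/16) = 440.85 mm²); the cube at (5.5, -4) does not reach this height (z outside [2.5, 14.5]); Subtracting the remaining from the first: none of the subtracted shapes is present at this height, so the r=12 cylinder is unchanged — area = 440.85 mm²; (whole slice rotated 40° about Z — lengths, areas and connectivity unchanged). Overall, the cross-section is a single solid region. Net area = 440.85 mm².

440.85 mm²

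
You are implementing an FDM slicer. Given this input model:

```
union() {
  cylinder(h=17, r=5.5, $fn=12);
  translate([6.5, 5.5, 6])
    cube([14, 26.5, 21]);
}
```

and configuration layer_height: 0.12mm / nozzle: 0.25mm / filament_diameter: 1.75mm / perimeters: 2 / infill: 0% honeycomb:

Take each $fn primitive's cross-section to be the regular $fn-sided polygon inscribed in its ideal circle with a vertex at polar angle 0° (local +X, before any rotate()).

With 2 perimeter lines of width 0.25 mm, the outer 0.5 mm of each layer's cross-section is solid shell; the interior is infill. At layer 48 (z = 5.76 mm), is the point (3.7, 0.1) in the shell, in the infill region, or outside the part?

infill

At z = 5.76 mm: the r=5.5 cylinder gives a regular 12-gon of circumradius 5.5 (constant along its height); the cube at (6.5, 5.5) does not reach this height (z outside [6, 27]); Combining (union): only the r=5.5 cylinder is present, so the union is just that shape — 1 connected region. Overall, the cross-section is a single solid region. The nearest boundary edge runs (5.50, 0.00)→(4.76, 2.75); distance from the point to it = 1.71 mm. The point is inside the cross-section and 1.71 mm from the nearest boundary — more than the 0.5 mm shell width (2 × 0.25), so it's in the infill interior.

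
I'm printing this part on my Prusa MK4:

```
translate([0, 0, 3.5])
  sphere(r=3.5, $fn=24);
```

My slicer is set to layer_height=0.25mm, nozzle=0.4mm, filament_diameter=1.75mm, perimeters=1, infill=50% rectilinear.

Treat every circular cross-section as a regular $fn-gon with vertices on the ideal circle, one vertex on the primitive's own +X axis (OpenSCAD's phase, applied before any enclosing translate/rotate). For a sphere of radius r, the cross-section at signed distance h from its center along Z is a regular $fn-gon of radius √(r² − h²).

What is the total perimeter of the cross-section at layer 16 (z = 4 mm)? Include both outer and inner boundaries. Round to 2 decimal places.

21.70 mm

At z = 4 mm: the r=3.5 sphere slices to a regular 24-gon of circumradius 3.464 (√(r²−h²) with h=0.5 from center) (perimeter = 2·24·3.464·sin(180°/24) = 21.70 mm). Overall, the cross-section is a single solid region. Total boundary length (outer) = 21.70 mm.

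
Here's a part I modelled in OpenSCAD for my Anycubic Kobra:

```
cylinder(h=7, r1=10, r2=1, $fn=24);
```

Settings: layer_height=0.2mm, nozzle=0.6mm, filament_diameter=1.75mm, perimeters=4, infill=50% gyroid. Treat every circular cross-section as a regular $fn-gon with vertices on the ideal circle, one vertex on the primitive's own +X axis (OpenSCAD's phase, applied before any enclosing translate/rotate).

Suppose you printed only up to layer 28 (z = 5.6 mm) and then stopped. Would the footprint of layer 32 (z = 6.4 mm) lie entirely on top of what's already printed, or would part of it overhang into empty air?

Compare the two slices. At z = 5.6: the cone (r1=10→r2=1) has section circumradius 2.800 here — a regular 24-gon (area = (24/2)·2.800²·sin(360°/24) = 24.35 mm²). At z = 6.4: the cone contributes a regular 24-gon of circumradius 1.771 (interpolated between r1=10 and r2=1 at t=0.914) (area = (24/2)·1.771²·sin(360°/24) = 9.75 mm²). Checking containment: the cross-section at z = 6.4 is a subset of the cross-section at z = 5.6.

entirely on top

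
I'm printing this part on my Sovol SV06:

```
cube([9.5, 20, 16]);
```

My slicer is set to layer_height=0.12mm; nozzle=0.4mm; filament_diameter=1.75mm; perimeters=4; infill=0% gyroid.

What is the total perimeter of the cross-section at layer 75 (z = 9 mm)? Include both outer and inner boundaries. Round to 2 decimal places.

At z = 9 mm: the cube is present — its section is the full 9.5×20 rectangle (perimeter 59.00 mm). Overall, the cross-section is a single solid region. Total boundary length (outer) = 59.00 mm.

59.00 mm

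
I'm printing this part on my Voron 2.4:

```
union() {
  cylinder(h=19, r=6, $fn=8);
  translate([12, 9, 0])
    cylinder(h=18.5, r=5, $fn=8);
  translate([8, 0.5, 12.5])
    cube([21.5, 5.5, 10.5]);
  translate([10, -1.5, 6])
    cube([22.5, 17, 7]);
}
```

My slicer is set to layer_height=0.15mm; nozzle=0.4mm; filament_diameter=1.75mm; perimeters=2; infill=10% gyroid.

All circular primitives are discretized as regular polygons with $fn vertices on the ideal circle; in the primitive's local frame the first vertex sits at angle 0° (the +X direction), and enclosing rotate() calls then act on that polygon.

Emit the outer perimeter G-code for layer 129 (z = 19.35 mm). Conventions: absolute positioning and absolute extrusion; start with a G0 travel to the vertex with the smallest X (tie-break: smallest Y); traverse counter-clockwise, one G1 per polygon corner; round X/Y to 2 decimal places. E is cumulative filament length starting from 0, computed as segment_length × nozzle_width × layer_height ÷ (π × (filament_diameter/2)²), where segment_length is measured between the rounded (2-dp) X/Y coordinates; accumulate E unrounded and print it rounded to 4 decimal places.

At z = 19.35 mm: the cylinder is not intersected at this z (z outside [0, 19]); the cylinder at (12, 9) is not intersected at this z (z outside [0, 18.5]); the cube at (8, 0.5) (footprint 21.5×5.5) is included at this height; the cube at (10, -1.5) is not intersected at this z (z outside [6, 13]); Taking the union: only the 21.5×5.5 cube at (8, 0.5) is present, so the union is just that shape — 1 connected region. The outline is a single polygon with 4 vertices. Extrusion per mm of travel: 0.4 × 0.15 / (π × 0.875²) = 0.024945. Accumulating E over each segment gives final E = 1.3470.

G0 X8.00 Y0.50 Z19.35
G1 X29.50 Y0.50 E0.5363
G1 X29.50 Y6.00 E0.6735
G1 X8.00 Y6.00 E1.2098
G1 X8.00 Y0.50 E1.3470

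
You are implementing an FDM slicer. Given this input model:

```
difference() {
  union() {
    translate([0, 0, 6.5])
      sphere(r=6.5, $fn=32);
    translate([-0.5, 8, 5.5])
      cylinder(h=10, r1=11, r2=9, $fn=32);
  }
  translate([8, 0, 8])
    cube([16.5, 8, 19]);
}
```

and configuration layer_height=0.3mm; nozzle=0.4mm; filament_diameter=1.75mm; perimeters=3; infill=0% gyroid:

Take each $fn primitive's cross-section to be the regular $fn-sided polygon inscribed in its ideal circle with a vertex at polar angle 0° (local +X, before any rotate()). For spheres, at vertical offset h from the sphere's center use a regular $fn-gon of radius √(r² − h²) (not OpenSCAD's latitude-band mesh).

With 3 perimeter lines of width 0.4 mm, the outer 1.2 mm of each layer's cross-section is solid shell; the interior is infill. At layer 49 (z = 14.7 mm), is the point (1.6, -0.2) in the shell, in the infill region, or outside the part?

At z = 14.7 mm: the sphere does not reach this height (|z−center|=8.200 > r=6.5); the cone at (-0.5, 8) (r1=11→r2=9) has section circumradius 9.160 here — a regular 32-gon; Combining (union): only the cone at (-0.5, 8) is present, so the union is just that shape — 1 connected region; the cube at (8, 0) (footprint 16.5×8) is included at this height; Taking the first minus the rest: starting from that combined region, the 16.5×8 cube at (8, 0) partially overlaps it — only the 1.41 mm² overlap (of its 132.00 mm²) is removed, clipping the outline — 1 connected region. Overall, the cross-section is a single solid region. The nearest boundary edge runs (3.01, -0.46)→(1.29, -0.98); distance from the point to it = 0.66 mm. The point is inside the cross-section, 0.66 mm from the nearest boundary — within the 1.2 mm shell band (3 × 0.4).

shell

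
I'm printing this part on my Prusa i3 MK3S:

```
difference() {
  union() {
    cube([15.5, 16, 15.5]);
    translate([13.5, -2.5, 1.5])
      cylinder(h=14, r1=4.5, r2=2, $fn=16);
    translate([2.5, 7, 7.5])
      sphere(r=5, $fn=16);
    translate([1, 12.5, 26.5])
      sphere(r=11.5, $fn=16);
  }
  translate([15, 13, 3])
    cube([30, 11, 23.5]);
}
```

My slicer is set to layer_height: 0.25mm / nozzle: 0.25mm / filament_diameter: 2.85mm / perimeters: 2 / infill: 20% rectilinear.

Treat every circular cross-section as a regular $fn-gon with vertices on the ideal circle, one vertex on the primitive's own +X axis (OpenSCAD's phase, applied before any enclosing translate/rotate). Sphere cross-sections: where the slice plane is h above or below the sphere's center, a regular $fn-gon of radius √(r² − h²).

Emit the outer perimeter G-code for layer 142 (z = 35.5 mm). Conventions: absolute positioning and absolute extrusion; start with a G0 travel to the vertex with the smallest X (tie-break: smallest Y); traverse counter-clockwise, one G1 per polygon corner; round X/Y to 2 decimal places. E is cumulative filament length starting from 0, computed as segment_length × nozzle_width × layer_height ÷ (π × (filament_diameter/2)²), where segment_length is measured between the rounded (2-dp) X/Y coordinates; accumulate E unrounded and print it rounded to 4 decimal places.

At z = 35.5 mm: the cube is absent (z outside [0, 15.5]); the cone at (13.5, -2.5) is absent (z outside [1.5, 15.5]); the sphere at (2.5, 7) does not reach this height (|z−center|=28.000 > r=5); the sphere at (1, 12.5): section is a regular 16-gon, circumradius = √(r²−h²) = √(11.5²−9²) = 7.159; Merging all regions: only the r=11.5 sphere at (1, 12.5) is present, so the union is just that shape — 1 connected region; the cube at (15, 13) does not reach this height (z outside [3, 26.5]); After the difference (first − rest): none of the subtracted shapes is present at this height, so the result so far is unchanged — 1 connected region. The outline is a single polygon with 16 vertices. Extrusion per mm of travel: 0.25 × 0.25 / (π × 1.425²) = 0.009797. Accumulating E over each segment gives final E = 0.4377.

G0 X-6.16 Y12.50 Z35.50
G1 X-5.61 Y9.76 E0.0274
G1 X-4.06 Y7.44 E0.0547
G1 X-1.74 Y5.89 E0.0821
G1 X1.00 Y5.34 E0.1094
G1 X3.74 Y5.89 E0.1368
G1 X6.06 Y7.44 E0.1641
G1 X7.61 Y9.76 E0.1915
G1 X8.16 Y12.50 E0.2189
G1 X7.61 Y15.24 E0.2462
G1 X6.06 Y17.56 E0.2736
G1 X3.74 Y19.11 E0.3009
G1 X1.00 Y19.66 E0.3283
G1 X-1.74 Y19.11 E0.3557
G1 X-4.06 Y17.56 E0.3830
G1 X-5.61 Y15.24 E0.4103
G1 X-6.16 Y12.50 E0.4377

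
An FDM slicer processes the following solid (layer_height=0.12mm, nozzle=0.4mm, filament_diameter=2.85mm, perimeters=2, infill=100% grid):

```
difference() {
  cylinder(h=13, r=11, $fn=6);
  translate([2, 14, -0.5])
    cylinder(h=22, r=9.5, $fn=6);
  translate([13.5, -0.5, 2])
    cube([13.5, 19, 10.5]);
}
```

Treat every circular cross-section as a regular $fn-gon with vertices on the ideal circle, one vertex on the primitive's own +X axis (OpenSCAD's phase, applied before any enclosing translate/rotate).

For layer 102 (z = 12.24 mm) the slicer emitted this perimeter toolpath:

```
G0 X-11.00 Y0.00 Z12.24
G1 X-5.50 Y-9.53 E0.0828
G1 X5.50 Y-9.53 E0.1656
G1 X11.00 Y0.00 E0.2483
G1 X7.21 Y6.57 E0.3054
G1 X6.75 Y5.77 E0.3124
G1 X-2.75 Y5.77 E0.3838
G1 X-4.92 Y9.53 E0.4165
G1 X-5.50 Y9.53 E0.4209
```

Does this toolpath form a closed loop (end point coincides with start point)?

Start point (G0): (-11.00, 0.00). End point (last G1): the path does not return to the start — open.

no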